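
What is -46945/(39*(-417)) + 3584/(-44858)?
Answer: 1023786109/364762827 ≈ 2.8067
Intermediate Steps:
-46945/(39*(-417)) + 3584/(-44858) = -46945/(-16263) + 3584*(-1/44858) = -46945*(-1/16263) - 1792/22429 = 46945/16263 - 1792/22429 = 1023786109/364762827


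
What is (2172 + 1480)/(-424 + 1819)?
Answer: 3652/1395 ≈ 2.6179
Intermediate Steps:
(2172 + 1480)/(-424 + 1819) = 3652/1395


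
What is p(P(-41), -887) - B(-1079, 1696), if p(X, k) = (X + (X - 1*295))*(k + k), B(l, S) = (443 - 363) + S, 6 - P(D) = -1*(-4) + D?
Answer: 368990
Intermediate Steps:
P(D) = 2 - D (P(D) = 6 - (-1*(-4) + D) = 6 - (4 + D) = 6 + (-4 - D) = 2 - D)
B(l, S) = 80 + S
p(X, k) = 2*k*(-295 + 2*X) (p(X, k) = (X + (X - 295))*(2*k) = (X + (-295 + X))*(2*k) = (-295 + 2*X)*(2*k) = 2*k*(-295 + 2*X))
p(P(-41), -887) - B(-1079, 1696) = 2*(-887)*(-295 + 2*(2 - 1*(-41))) - (80 + 1696) = 2*(-887)*(-295 + 2*(2 + 41)) - 1*1776 = 2*(-887)*(-295 + 2*43) - 1776 = 2*(-887)*(-295 + 86) - 1776 = 2*(-887)*(-209) - 1776 = 370766 - 1776 = 368990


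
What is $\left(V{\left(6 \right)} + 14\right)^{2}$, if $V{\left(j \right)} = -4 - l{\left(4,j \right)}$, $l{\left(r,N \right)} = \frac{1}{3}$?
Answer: $\frac{841}{9} \approx 93.444$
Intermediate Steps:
$l{\left(r,N \right)} = \frac{1}{3}$
$V{\left(j \right)} = - \frac{13}{3}$ ($V{\left(j \right)} = -4 - \frac{1}{3} = - \frac{13}{3}$)
$\left(V{\left(6 \right)} + 14\right)^{2} = \left(- \frac{13}{3} + 14\right)^{2} = \left(\frac{29}{3}\right)^{2} = \frac{841}{9}$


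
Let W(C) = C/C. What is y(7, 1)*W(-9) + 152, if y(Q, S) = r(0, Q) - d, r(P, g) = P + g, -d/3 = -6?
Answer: 141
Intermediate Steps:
d = 18 (d = -3*(-6) = 18)
W(C) = 1
y(Q, S) = -18 + Q (y(Q, S) = (0 + Q) - 1*18 = Q - 18 = -18 + Q)
y(7, 1)*W(-9) + 152 = (-18 + 7)*1 + 152 = -11*1 + 152 = -11 + 152 = 141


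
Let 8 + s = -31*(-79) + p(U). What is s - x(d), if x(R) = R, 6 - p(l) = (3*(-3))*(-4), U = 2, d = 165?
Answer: 2246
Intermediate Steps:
p(l) = -30 (p(l) = 6 - 3*(-3)*(-4) = 6 - (-9)*(-4) = 6 - 1*36 = 6 - 36 = -30)
s = 2411 (s = -8 + (-31*(-79) - 30) = -8 + (2449 - 30) = -8 + 2419 = 2411)
s - x(d) = 2411 - 1*165 = 2411 - 165 = 2246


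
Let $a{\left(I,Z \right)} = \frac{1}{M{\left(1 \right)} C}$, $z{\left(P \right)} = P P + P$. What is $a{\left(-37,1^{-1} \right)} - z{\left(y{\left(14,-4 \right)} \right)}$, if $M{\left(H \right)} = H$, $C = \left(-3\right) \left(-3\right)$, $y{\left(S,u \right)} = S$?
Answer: $- \frac{1889}{9} \approx -209.89$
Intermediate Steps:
$C = 9$
$z{\left(P \right)} = P + P^{2}$ ($z{\left(P \right)} = P^{2} + P = P + P^{2}$)
$a{\left(I,Z \right)} = \frac{1}{9}$ ($a{\left(I,Z \right)} = \frac{1}{1 \cdot 9} = \frac{1}{9}$)
$a{\left(-37,1^{-1} \right)} - z{\left(y{\left(14,-4 \right)} \right)} = \frac{1}{9} - 14 \left(1 + 14\right) = \frac{1}{9} - 14 \cdot 15 = \frac{1}{9} - 210 = - \frac{1889}{9}$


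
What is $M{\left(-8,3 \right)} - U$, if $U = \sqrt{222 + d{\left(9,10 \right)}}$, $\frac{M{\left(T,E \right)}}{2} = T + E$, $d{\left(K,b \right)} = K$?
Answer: $-10 - \sqrt{231} \approx -25.199$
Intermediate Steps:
$M{\left(T,E \right)} = 2 E + 2 T$ ($M{\left(T,E \right)} = 2 \left(T + E\right) = 2 \left(E + T\right) = 2 E + 2 T$)
$U = \sqrt{231}$ ($U = \sqrt{222 + 9} = \sqrt{231} \approx 15.199$)
$M{\left(-8,3 \right)} - U = \left(2 \cdot 3 + 2 \left(-8\right)\right) - \sqrt{231} = \left(6 - 16\right) - \sqrt{231} = -10 - \sqrt{231}$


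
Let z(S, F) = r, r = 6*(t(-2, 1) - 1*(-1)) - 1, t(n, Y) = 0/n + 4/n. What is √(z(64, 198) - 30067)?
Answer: I*√30074 ≈ 173.42*I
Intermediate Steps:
t(n, Y) = 4/n (t(n, Y) = 0 + 4/n = 4/n)
r = -7 (r = 6*(4/(-2) - 1*(-1)) - 1 = 6*(4*(-½) + 1) - 1 = 6*(-2 + 1) - 1 = 6*(-1) - 1 = -6 - 1 = -7)
z(S, F) = -7
√(z(64, 198) - 30067) = √(-7 - 30067) = √(-30074) = I*√30074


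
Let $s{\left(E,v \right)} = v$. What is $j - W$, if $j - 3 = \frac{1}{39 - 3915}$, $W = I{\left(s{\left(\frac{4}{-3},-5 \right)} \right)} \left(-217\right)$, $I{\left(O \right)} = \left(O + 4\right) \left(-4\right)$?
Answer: $\frac{3375995}{3876} \approx 871.0$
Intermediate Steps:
$I{\left(O \right)} = -16 - 4 O$ ($I{\left(O \right)} = \left(4 + O\right) \left(-4\right) = -16 - 4 O$)
$W = -868$ ($W = \left(-16 - -20\right) \left(-217\right) = \left(-16 + 20\right) \left(-217\right) = 4 \left(-217\right) = -868$)
$j = \frac{11627}{3876}$ ($j = 3 + \frac{1}{39 - 3915} = 3 + \frac{1}{-3876} = 3 - \frac{1}{3876} = \frac{11627}{3876} \approx 2.9997$)
$j - W = \frac{11627}{3876} - -868 = \frac{11627}{3876} + 868 = \frac{3375995}{3876}$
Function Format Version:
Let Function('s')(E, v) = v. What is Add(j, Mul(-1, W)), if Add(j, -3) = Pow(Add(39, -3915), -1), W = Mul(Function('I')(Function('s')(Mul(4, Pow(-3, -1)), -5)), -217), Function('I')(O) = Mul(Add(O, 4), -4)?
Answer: Rational(3375995, 3876) ≈ 871.00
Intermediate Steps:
Function('I')(O) = Add(-16, Mul(-4, O)) (Function('I')(O) = Mul(Add(4, O), -4) = Add(-16, Mul(-4, O)))
W = -868 (W = Mul(Add(-16, Mul(-4, -5)), -217) = Mul(Add(-16, 20), -217) = Mul(4, -217) = -868)
j = Rational(11627, 3876) (j = Add(3, Pow(Add(39, -3915), -1)) = Add(3, Pow(-3876, -1)) = Add(3, Rational(-1, 3876)) = Rational(11627, 3876) ≈ 2.9997)
Add(j, Mul(-1, W)) = Add(Rational(11627, 3876), Mul(-1, -868)) = Add(Rational(11627, 3876), 868) = Rational(3375995, 3876)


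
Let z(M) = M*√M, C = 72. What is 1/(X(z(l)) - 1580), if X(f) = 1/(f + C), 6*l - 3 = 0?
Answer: -16380901/25881596062 + √2/51763192124 ≈ -0.00063292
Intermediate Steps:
l = ½ (l = ½ + (⅙)*0 = ½ + 0 = ½ ≈ 0.50000)
z(M) = M^(3/2)
X(f) = 1/(72 + f) (X(f) = 1/(f + 72) = 1/(72 + f))
1/(X(z(l)) - 1580) = 1/(1/(72 + (½)^(3/2)) - 1580) = 1/(1/(72 + √2/4) - 1580) = 1/(-1580 + 1/(72 + √2/4))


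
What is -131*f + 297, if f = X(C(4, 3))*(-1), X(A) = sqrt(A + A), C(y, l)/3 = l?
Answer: 297 + 393*sqrt(2) ≈ 852.79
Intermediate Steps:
C(y, l) = 3*l
X(A) = sqrt(2)*sqrt(A) (X(A) = sqrt(2*A) = sqrt(2)*sqrt(A))
f = -3*sqrt(2) (f = (sqrt(2)*sqrt(3*3))*(-1) = (sqrt(2)*sqrt(9))*(-1) = (sqrt(2)*3)*(-1) = (3*sqrt(2))*(-1) = -3*sqrt(2) ≈ -4.2426)
-131*f + 297 = -(-393)*sqrt(2) + 297 = 393*sqrt(2) + 297 = 297 + 393*sqrt(2)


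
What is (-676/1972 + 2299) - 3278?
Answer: -482816/493 ≈ -979.34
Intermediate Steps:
(-676/1972 + 2299) - 3278 = (-676*1/1972 + 2299) - 3278 = (-169/493 + 2299) - 3278 = 1133238/493 - 3278 = -482816/493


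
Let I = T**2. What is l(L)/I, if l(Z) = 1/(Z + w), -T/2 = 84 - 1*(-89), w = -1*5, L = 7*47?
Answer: 1/38787984 ≈ 2.5781e-8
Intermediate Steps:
L = 329
w = -5
T = -346 (T = -2*(84 - 1*(-89)) = -2*(84 + 89) = -2*173 = -346)
l(Z) = 1/(-5 + Z) (l(Z) = 1/(Z - 5) = 1/(-5 + Z))
I = 119716 (I = (-346)**2 = 119716)
l(L)/I = 1/((-5 + 329)*119716) = (1/119716)/324 = (1/324)*(1/119716) = 1/38787984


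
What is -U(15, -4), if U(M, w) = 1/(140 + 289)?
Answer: -1/429 ≈ -0.0023310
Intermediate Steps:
U(M, w) = 1/429
-U(15, -4) = -1*1/429 = -1/429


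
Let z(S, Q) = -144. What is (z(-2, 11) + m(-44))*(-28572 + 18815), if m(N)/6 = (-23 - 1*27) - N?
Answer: 1756260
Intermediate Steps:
m(N) = -300 - 6*N (m(N) = 6*((-23 - 1*27) - N) = 6*((-23 - 27) - N) = 6*(-50 - N) = -300 - 6*N)
(z(-2, 11) + m(-44))*(-28572 + 18815) = (-144 + (-300 - 6*(-44)))*(-28572 + 18815) = (-144 + (-300 + 264))*(-9757) = (-144 - 36)*(-9757) = -180*(-9757) = 1756260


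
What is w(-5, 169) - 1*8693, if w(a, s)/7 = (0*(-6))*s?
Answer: -8693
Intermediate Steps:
w(a, s) = 0 (w(a, s) = 7*((0*(-6))*s) = 7*(0*s) = 7*0 = 0)
w(-5, 169) - 1*8693 = 0 - 1*8693 = 0 - 8693 = -8693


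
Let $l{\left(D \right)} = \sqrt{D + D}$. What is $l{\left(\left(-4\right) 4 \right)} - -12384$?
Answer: $12384 + 4 i \sqrt{2} \approx 12384.0 + 5.6569 i$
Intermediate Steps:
$l{\left(D \right)} = \sqrt{2} \sqrt{D}$ ($l{\left(D \right)} = \sqrt{2 D} = \sqrt{2} \sqrt{D}$)
$l{\left(\left(-4\right) 4 \right)} - -12384 = \sqrt{2} \sqrt{\left(-4\right) 4} - -12384 = \sqrt{2} \sqrt{-16} + 12384 = \sqrt{2} \cdot 4 i + 12384 = 4 i \sqrt{2} + 12384 = 12384 + 4 i \sqrt{2}$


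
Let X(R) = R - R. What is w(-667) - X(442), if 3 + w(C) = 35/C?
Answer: -2036/667 ≈ -3.0525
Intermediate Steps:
X(R) = 0
w(C) = -3 + 35/C
w(-667) - X(442) = (-3 + 35/(-667)) - 1*0 = (-3 + 35*(-1/667)) + 0 = (-3 - 35/667) + 0 = -2036/667 + 0 = -2036/667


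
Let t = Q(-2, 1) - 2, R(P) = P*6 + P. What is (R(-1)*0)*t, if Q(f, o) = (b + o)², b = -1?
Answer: 0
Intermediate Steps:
R(P) = 7*P (R(P) = 6*P + P = 7*P)
Q(f, o) = (-1 + o)²
t = -2 (t = (-1 + 1)² - 2 = 0² - 2 = 0 - 2 = -2)
(R(-1)*0)*t = ((7*(-1))*0)*(-2) = -7*0*(-2) = 0*(-2) = 0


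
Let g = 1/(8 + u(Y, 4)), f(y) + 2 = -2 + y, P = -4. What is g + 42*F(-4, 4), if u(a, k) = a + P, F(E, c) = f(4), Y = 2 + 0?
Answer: ⅙ ≈ 0.16667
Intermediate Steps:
Y = 2
f(y) = -4 + y (f(y) = -2 + (-2 + y) = -4 + y)
F(E, c) = 0 (F(E, c) = -4 + 4 = 0)
u(a, k) = -4 + a (u(a, k) = a - 4 = -4 + a)
g = ⅙ (g = 1/(8 + (-4 + 2)) = 1/(8 - 2) = 1/6 = ⅙ ≈ 0.16667)
g + 42*F(-4, 4) = ⅙ + 42*0 = ⅙ + 0 = ⅙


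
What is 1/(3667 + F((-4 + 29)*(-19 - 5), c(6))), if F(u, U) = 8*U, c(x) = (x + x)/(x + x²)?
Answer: 7/25685 ≈ 0.00027253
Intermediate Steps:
c(x) = 2*x/(x + x²) (c(x) = (2*x)/(x + x²) = 2*x/(x + x²))
1/(3667 + F((-4 + 29)*(-19 - 5), c(6))) = 1/(3667 + 8*(2/(1 + 6))) = 1/(3667 + 8*(2/7)) = 1/(3667 + 16/7) = 1/(25685/7) = 7/25685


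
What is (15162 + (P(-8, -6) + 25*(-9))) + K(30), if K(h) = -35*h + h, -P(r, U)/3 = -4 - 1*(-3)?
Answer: 13920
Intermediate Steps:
P(r, U) = 3 (P(r, U) = -3*(-4 - 1*(-3)) = -3*(-4 + 3) = -3*(-1) = 3)
K(h) = -34*h
(15162 + (P(-8, -6) + 25*(-9))) + K(30) = (15162 + (3 + 25*(-9))) - 34*30 = (15162 + (3 - 225)) - 1020 = (15162 - 222) - 1020 = 14940 - 1020 = 13920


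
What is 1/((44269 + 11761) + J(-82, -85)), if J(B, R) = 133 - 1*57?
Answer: 1/56106 ≈ 1.7823e-5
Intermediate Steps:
J(B, R) = 76 (J(B, R) = 133 - 57 = 76)
1/((44269 + 11761) + J(-82, -85)) = 1/((44269 + 11761) + 76) = 1/(56030 + 76) = 1/56106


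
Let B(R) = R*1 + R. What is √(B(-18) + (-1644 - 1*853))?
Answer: I*√2533 ≈ 50.329*I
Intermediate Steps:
B(R) = 2*R (B(R) = R + R = 2*R)
√(B(-18) + (-1644 - 1*853)) = √(2*(-18) + (-1644 - 1*853)) = √(-36 + (-1644 - 853)) = √(-36 - 2497) = √(-2533) = I*√2533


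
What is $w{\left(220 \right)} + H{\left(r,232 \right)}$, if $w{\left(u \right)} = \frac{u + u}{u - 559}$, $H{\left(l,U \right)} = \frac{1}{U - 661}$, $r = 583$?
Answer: $- \frac{21011}{16159} \approx -1.3003$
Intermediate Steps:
$H{\left(l,U \right)} = \frac{1}{-661 + U}$
$w{\left(u \right)} = \frac{2 u}{-559 + u}$
$w{\left(220 \right)} + H{\left(r,232 \right)} = 2 \cdot 220 \frac{1}{-559 + 220} + \frac{1}{-661 + 232} = 2 \cdot 220 \frac{1}{-339} + \frac{1}{-429} = 2 \cdot 220 \left(- \frac{1}{339}\right) - \frac{1}{429} = - \frac{440}{339} - \frac{1}{429} = - \frac{21011}{16159}$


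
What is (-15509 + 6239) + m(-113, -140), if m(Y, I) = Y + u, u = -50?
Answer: -9433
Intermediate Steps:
m(Y, I) = -50 + Y (m(Y, I) = Y - 50 = -50 + Y)
(-15509 + 6239) + m(-113, -140) = (-15509 + 6239) + (-50 - 113) = -9270 - 163 = -9433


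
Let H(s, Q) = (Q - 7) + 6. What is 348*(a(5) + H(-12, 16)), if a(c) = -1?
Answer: 4872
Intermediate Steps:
H(s, Q) = -1 + Q (H(s, Q) = (-7 + Q) + 6 = -1 + Q)
348*(a(5) + H(-12, 16)) = 348*(-1 + (-1 + 16)) = 348*(-1 + 15) = 348*14 = 4872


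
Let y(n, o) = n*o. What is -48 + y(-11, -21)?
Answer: 183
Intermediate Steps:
-48 + y(-11, -21) = -48 - 11*(-21) = -48 + 231 = 183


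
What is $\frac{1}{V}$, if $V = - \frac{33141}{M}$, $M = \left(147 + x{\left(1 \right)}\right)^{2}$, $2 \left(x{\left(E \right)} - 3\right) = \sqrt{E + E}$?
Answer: $- \frac{\left(300 + \sqrt{2}\right)^{2}}{132564} \approx -0.68533$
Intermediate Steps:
$x{\left(E \right)} = 3 + \frac{\sqrt{2} \sqrt{E}}{2}$ ($x{\left(E \right)} = 3 + \frac{\sqrt{E + E}}{2} = 3 + \frac{\sqrt{2 E}}{2} = 3 + \frac{\sqrt{2} \sqrt{E}}{2}$)
$M = \left(150 + \frac{\sqrt{2}}{2}\right)^{2}$ ($M = \left(147 + \left(3 + \frac{\sqrt{2} \sqrt{1}}{2}\right)\right)^{2} = \left(147 + \left(3 + \frac{1}{2} \sqrt{2} \cdot 1\right)\right)^{2} = \left(147 + \left(3 + \frac{\sqrt{2}}{2}\right)\right)^{2} = \left(150 + \frac{\sqrt{2}}{2}\right)^{2} \approx 22713.0$)
$V = - \frac{132564}{\left(300 + \sqrt{2}\right)^{2}}$ ($V = - \frac{33141}{\frac{1}{4} \left(300 + \sqrt{2}\right)^{2}} = - 33141 \frac{4}{\left(300 + \sqrt{2}\right)^{2}} = - \frac{132564}{\left(300 + \sqrt{2}\right)^{2}} \approx -1.4591$)
$\frac{1}{V} = \frac{1}{\left(-132564\right) \frac{1}{\left(300 + \sqrt{2}\right)^{2}}} = - \frac{\left(300 + \sqrt{2}\right)^{2}}{132564}$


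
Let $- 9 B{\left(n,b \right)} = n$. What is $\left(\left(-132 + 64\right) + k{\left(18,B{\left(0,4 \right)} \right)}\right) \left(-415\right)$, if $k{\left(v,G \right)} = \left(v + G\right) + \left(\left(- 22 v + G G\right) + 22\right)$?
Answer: $175960$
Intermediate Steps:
$B{\left(n,b \right)} = - \frac{n}{9}$
$k{\left(v,G \right)} = 22 + G + G^{2} - 21 v$ ($k{\left(v,G \right)} = \left(G + v\right) + \left(\left(- 22 v + G^{2}\right) + 22\right) = \left(G + v\right) + \left(\left(G^{2} - 22 v\right) + 22\right) = \left(G + v\right) + \left(22 + G^{2} - 22 v\right) = 22 + G + G^{2} - 21 v$)
$\left(\left(-132 + 64\right) + k{\left(18,B{\left(0,4 \right)} \right)}\right) \left(-415\right) = \left(\left(-132 + 64\right) + \left(22 - 0 + \left(\left(- \frac{1}{9}\right) 0\right)^{2} - 378\right)\right) \left(-415\right) = \left(-68 + \left(22 + 0 + 0^{2} - 378\right)\right) \left(-415\right) = \left(-68 + \left(22 + 0 + 0 - 378\right)\right) \left(-415\right) = \left(-68 - 356\right) \left(-415\right) = \left(-424\right) \left(-415\right) = 175960$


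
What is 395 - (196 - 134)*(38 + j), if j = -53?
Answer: 1325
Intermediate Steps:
395 - (196 - 134)*(38 + j) = 395 - (196 - 134)*(38 - 53) = 395 - 62*(-15) = 395 - 1*(-930) = 395 + 930 = 1325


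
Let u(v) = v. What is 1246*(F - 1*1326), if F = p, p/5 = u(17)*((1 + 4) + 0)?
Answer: -1122646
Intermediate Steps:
p = 425 (p = 5*(17*((1 + 4) + 0)) = 5*(17*(5 + 0)) = 5*(17*5) = 5*85 = 425)
F = 425
1246*(F - 1*1326) = 1246*(425 - 1*1326) = 1246*(425 - 1326) = 1246*(-901) = -1122646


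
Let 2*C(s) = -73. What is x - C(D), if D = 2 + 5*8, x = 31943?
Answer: 63959/2 ≈ 31980.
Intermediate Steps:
D = 42 (D = 2 + 40 = 42)
C(s) = -73/2 (C(s) = (½)*(-73) = -73/2)
x - C(D) = 31943 - 1*(-73/2) = 31943 + 73/2 = 63959/2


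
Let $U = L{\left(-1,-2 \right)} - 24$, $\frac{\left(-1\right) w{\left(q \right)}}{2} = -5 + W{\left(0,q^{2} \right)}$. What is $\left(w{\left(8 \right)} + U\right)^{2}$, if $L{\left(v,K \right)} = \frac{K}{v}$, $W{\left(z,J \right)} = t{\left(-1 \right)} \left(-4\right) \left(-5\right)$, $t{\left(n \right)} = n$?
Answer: $784$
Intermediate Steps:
$W{\left(z,J \right)} = -20$ ($W{\left(z,J \right)} = \left(-1\right) \left(-4\right) \left(-5\right) = 4 \left(-5\right) = -20$)
$w{\left(q \right)} = 50$ ($w{\left(q \right)} = - 2 \left(-5 - 20\right) = \left(-2\right) \left(-25\right) = 50$)
$U = -22$ ($U = - \frac{2}{-1} - 24 = \left(-2\right) \left(-1\right) - 24 = 2 - 24 = -22$)
$\left(w{\left(8 \right)} + U\right)^{2} = \left(50 - 22\right)^{2} = 28^{2} = 784$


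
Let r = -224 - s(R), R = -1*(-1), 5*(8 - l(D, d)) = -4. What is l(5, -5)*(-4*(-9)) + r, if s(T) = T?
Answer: 459/5 ≈ 91.800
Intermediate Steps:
l(D, d) = 44/5 (l(D, d) = 8 - 1/5*(-4) = 8 + 4/5 = 44/5)
R = 1
r = -225 (r = -224 - 1*1 = -224 - 1 = -225)
l(5, -5)*(-4*(-9)) + r = 44*(-4*(-9))/5 - 225 = (44/5)*36 - 225 = 1584/5 - 225 = 459/5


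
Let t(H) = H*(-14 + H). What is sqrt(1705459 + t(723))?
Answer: sqrt(2218066) ≈ 1489.3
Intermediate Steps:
sqrt(1705459 + t(723)) = sqrt(1705459 + 723*(-14 + 723)) = sqrt(1705459 + 723*709) = sqrt(1705459 + 512607) = sqrt(2218066)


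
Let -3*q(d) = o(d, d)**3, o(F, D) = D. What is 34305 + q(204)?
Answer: -2795583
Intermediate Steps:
q(d) = -d**3/3
34305 + q(204) = 34305 - 1/3*204**3 = 34305 - 1/3*8489664 = 34305 - 2829888 = -2795583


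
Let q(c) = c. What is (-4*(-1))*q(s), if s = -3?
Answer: -12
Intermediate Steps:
(-4*(-1))*q(s) = -4*(-1)*(-3) = 4*(-3) = -12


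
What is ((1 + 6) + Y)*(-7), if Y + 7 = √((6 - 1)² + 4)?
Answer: -7*√29 ≈ -37.696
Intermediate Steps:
Y = -7 + √29 (Y = -7 + √((6 - 1)² + 4) = -7 + √(5² + 4) = -7 + √(25 + 4) = -7 + √29 ≈ -1.6148)
((1 + 6) + Y)*(-7) = ((1 + 6) + (-7 + √29))*(-7) = (7 + (-7 + √29))*(-7) = √29*(-7) = -7*√29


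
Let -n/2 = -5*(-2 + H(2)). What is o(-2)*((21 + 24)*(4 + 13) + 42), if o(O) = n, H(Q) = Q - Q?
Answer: -16140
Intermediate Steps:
H(Q) = 0
n = -20 (n = -(-10)*(-2 + 0) = -(-10)*(-2) = -2*10 = -20)
o(O) = -20
o(-2)*((21 + 24)*(4 + 13) + 42) = -20*((21 + 24)*(4 + 13) + 42) = -20*(45*17 + 42) = -20*(765 + 42) = -20*807 = -16140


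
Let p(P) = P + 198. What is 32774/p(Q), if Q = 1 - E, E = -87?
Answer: 16387/143 ≈ 114.59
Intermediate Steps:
Q = 88 (Q = 1 - 1*(-87) = 1 + 87 = 88)
p(P) = 198 + P
32774/p(Q) = 32774/(198 + 88) = 32774/286 = 32774*(1/286) = 16387/143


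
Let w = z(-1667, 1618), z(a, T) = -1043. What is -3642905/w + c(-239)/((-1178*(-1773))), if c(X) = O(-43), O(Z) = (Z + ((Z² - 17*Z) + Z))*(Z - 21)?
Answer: 543455931863/155600253 ≈ 3492.6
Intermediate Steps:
w = -1043
O(Z) = (-21 + Z)*(Z² - 15*Z) (O(Z) = (Z + (Z² - 16*Z))*(-21 + Z) = (Z² - 15*Z)*(-21 + Z) = (-21 + Z)*(Z² - 15*Z))
c(X) = -159616 (c(X) = -43*(315 + (-43)² - 36*(-43)) = -43*(315 + 1849 + 1548) = -43*3712 = -159616)
-3642905/w + c(-239)/((-1178*(-1773))) = -3642905/(-1043) - 159616/((-1178*(-1773))) = -3642905*(-1/1043) - 159616/2088594 = 520415/149 - 159616*1/2088594 = 520415/149 - 79808/1044297 = 543455931863/155600253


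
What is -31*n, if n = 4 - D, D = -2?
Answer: -186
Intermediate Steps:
n = 6 (n = 4 - 1*(-2) = 4 + 2 = 6)
-31*n = -31*6 = -186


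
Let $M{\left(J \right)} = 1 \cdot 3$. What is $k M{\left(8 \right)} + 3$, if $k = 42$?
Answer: $129$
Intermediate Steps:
$M{\left(J \right)} = 3$
$k M{\left(8 \right)} + 3 = 42 \cdot 3 + 3 = 126 + 3 = 129$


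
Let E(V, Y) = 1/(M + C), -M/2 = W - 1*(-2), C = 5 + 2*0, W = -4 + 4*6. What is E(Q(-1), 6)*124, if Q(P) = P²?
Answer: -124/39 ≈ -3.1795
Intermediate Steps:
W = 20 (W = -4 + 24 = 20)
C = 5 (C = 5 + 0 = 5)
M = -44 (M = -2*(20 - 1*(-2)) = -2*(20 + 2) = -2*22 = -44)
E(V, Y) = -1/39 (E(V, Y) = 1/(-44 + 5) = 1/(-39) = -1/39)
E(Q(-1), 6)*124 = -1/39*124 = -124/39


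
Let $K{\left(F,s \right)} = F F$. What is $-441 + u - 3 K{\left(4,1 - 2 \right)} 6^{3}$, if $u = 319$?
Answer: $-3307833$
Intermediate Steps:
$K{\left(F,s \right)} = F^{2}$
$-441 + u - 3 K{\left(4,1 - 2 \right)} 6^{3} = -441 + 319 - 3 \cdot 4^{2} \cdot 6^{3} = -441 + 319 \left(-3\right) 16 \cdot 216 = -441 + 319 \left(\left(-48\right) 216\right) = -441 + 319 \left(-10368\right) = -441 - 3307392 = -3307833$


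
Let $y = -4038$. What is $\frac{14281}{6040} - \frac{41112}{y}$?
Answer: $\frac{50997193}{4064920} \approx 12.546$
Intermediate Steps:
$\frac{14281}{6040} - \frac{41112}{y} = \frac{14281}{6040} - \frac{41112}{-4038} = 14281 \cdot \frac{1}{6040} - - \frac{6852}{673} = \frac{14281}{6040} + \frac{6852}{673} = \frac{50997193}{4064920}$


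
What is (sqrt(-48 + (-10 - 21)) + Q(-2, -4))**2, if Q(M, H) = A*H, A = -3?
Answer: (12 + I*sqrt(79))**2 ≈ 65.0 + 213.32*I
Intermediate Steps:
Q(M, H) = -3*H
(sqrt(-48 + (-10 - 21)) + Q(-2, -4))**2 = (sqrt(-48 + (-10 - 21)) - 3*(-4))**2 = (sqrt(-48 - 31) + 12)**2 = (sqrt(-79) + 12)**2 = (I*sqrt(79) + 12)**2 = (12 + I*sqrt(79))**2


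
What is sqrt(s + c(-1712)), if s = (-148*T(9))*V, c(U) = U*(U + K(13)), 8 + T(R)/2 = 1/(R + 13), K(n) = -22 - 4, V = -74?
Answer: 2*sqrt(84736894)/11 ≈ 1673.7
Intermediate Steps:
K(n) = -26
T(R) = -16 + 2/(13 + R) (T(R) = -16 + 2/(R + 13) = -16 + 2/(13 + R))
c(U) = U*(-26 + U) (c(U) = U*(U - 26) = U*(-26 + U))
s = -1916600/11 (s = -296*(-103 - 8*9)/(13 + 9)*(-74) = -296*(-103 - 72)/22*(-74) = -296*(-175)/22*(-74) = -148*(-175/11)*(-74) = (25900/11)*(-74) = -1916600/11 ≈ -1.7424e+5)
sqrt(s + c(-1712)) = sqrt(-1916600/11 - 1712*(-26 - 1712)) = sqrt(-1916600/11 - 1712*(-1738)) = sqrt(-1916600/11 + 2975456) = sqrt(30813416/11) = 2*sqrt(84736894)/11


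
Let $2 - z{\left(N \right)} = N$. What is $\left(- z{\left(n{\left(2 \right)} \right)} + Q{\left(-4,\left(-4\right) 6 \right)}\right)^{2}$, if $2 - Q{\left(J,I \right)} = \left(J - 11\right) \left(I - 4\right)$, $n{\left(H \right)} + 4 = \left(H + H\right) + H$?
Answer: $174724$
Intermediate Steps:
$n{\left(H \right)} = -4 + 3 H$ ($n{\left(H \right)} = -4 + \left(\left(H + H\right) + H\right) = -4 + \left(2 H + H\right) = -4 + 3 H$)
$z{\left(N \right)} = 2 - N$
$Q{\left(J,I \right)} = 2 - \left(-11 + J\right) \left(-4 + I\right)$ ($Q{\left(J,I \right)} = 2 - \left(J - 11\right) \left(I - 4\right) = 2 - \left(-11 + J\right) \left(-4 + I\right)$)
$\left(- z{\left(n{\left(2 \right)} \right)} + Q{\left(-4,\left(-4\right) 6 \right)}\right)^{2} = \left(- (2 - \left(-4 + 3 \cdot 2\right)) + \left(-42 + 4 \left(-4\right) + 11 \left(\left(-4\right) 6\right) - \left(-4\right) 6 \left(-4\right)\right)\right)^{2} = \left(- (2 - \left(-4 + 6\right)) - \left(322 + 96\right)\right)^{2} = \left(- (2 - 2) - 418\right)^{2} = \left(\left(-1\right) 0 - 418\right)^{2} = \left(0 - 418\right)^{2} = \left(-418\right)^{2} = 174724$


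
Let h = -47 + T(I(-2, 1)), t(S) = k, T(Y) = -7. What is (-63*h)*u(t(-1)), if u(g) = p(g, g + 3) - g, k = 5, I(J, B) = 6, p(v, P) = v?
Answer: 0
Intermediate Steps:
t(S) = 5
u(g) = 0 (u(g) = g - g = 0)
h = -54 (h = -47 - 7 = -54)
(-63*h)*u(t(-1)) = -63*(-54)*0 = 3402*0 = 0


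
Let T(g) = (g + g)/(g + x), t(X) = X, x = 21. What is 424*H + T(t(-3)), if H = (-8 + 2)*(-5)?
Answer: 38159/3 ≈ 12720.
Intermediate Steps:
T(g) = 2*g/(21 + g) (T(g) = (g + g)/(g + 21) = (2*g)/(21 + g) = 2*g/(21 + g))
H = 30 (H = -6*(-5) = 30)
424*H + T(t(-3)) = 424*30 + 2*(-3)/(21 - 3) = 12720 + 2*(-3)/18 = 12720 + 2*(-3)*(1/18) = 12720 - ⅓ = 38159/3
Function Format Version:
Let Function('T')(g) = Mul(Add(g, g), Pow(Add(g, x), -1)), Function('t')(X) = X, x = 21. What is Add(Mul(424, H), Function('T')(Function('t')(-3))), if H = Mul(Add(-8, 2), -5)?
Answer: Rational(38159, 3) ≈ 12720.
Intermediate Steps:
Function('T')(g) = Mul(2, g, Pow(Add(21, g), -1)) (Function('T')(g) = Mul(Add(g, g), Pow(Add(g, 21), -1)) = Mul(Mul(2, g), Pow(Add(21, g), -1)) = Mul(2, g, Pow(Add(21, g), -1)))
H = 30 (H = Mul(-6, -5) = 30)
Add(Mul(424, H), Function('T')(Function('t')(-3))) = Add(Mul(424, 30), Mul(2, -3, Pow(Add(21, -3), -1))) = Add(12720, Mul(2, -3, Pow(18, -1))) = Add(12720, Mul(2, -3, Rational(1, 18))) = Add(12720, Rational(-1, 3)) = Rational(38159, 3)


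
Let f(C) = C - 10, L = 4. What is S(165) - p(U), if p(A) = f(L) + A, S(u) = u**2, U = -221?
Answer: 27452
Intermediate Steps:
f(C) = -10 + C
p(A) = -6 + A (p(A) = (-10 + 4) + A = -6 + A)
S(165) - p(U) = 165**2 - (-6 - 221) = 27225 - 1*(-227) = 27225 + 227 = 27452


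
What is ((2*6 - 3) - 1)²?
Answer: 64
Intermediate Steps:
((2*6 - 3) - 1)² = ((12 - 3) - 1)² = (9 - 1)² = 8² = 64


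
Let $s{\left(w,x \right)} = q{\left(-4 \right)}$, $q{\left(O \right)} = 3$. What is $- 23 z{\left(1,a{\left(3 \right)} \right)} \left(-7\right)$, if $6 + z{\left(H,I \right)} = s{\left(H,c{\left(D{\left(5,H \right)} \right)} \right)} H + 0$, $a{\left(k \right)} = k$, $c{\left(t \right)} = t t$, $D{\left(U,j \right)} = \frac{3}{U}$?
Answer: $-483$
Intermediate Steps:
$c{\left(t \right)} = t^{2}$
$s{\left(w,x \right)} = 3$
$z{\left(H,I \right)} = -6 + 3 H$ ($z{\left(H,I \right)} = -6 + \left(3 H + 0\right) = -6 + 3 H$)
$- 23 z{\left(1,a{\left(3 \right)} \right)} \left(-7\right) = - 23 \left(-6 + 3 \cdot 1\right) \left(-7\right) = - 23 \left(-6 + 3\right) \left(-7\right) = \left(-23\right) \left(-3\right) \left(-7\right) = 69 \left(-7\right) = -483$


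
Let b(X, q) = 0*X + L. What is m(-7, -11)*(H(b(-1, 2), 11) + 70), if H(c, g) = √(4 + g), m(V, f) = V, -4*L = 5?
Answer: -490 - 7*√15 ≈ -517.11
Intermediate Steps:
L = -5/4 (L = -¼*5 = -5/4 ≈ -1.2500)
b(X, q) = -5/4 (b(X, q) = 0*X - 5/4 = 0 - 5/4 = -5/4)
m(-7, -11)*(H(b(-1, 2), 11) + 70) = -7*(√(4 + 11) + 70) = -7*(√15 + 70) = -7*(70 + √15) = -490 - 7*√15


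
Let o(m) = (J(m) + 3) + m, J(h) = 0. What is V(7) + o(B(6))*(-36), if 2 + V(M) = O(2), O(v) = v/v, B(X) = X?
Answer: -325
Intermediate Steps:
O(v) = 1
V(M) = -1 (V(M) = -2 + 1 = -1)
o(m) = 3 + m (o(m) = (0 + 3) + m = 3 + m)
V(7) + o(B(6))*(-36) = -1 + (3 + 6)*(-36) = -1 + 9*(-36) = -1 - 324 = -325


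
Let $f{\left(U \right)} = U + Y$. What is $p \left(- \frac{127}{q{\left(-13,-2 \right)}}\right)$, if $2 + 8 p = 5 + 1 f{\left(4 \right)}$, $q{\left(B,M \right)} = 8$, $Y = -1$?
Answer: $- \frac{381}{32} \approx -11.906$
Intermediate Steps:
$f{\left(U \right)} = -1 + U$ ($f{\left(U \right)} = U - 1 = -1 + U$)
$p = \frac{3}{4}$ ($p = - \frac{1}{4} + \frac{5 + 1 \left(-1 + 4\right)}{8} = - \frac{1}{4} + \frac{5 + 1 \cdot 3}{8} = - \frac{1}{4} + \frac{5 + 3}{8} = - \frac{1}{4} + \frac{1}{8} \cdot 8 = - \frac{1}{4} + 1 = \frac{3}{4} \approx 0.75$)
$p \left(- \frac{127}{q{\left(-13,-2 \right)}}\right) = \frac{3 \left(- \frac{127}{8}\right)}{4} = \frac{3 \left(\left(-127\right) \frac{1}{8}\right)}{4} = \frac{3}{4} \left(- \frac{127}{8}\right) = - \frac{381}{32}$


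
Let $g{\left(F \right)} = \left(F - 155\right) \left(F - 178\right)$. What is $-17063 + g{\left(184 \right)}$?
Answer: $-16889$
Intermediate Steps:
$g{\left(F \right)} = \left(-178 + F\right) \left(-155 + F\right)$ ($g{\left(F \right)} = \left(-155 + F\right) \left(-178 + F\right) = \left(-178 + F\right) \left(-155 + F\right)$)
$-17063 + g{\left(184 \right)} = -17063 + \left(27590 + 184^{2} - 61272\right) = -17063 + \left(27590 + 33856 - 61272\right) = -17063 + 174 = -16889$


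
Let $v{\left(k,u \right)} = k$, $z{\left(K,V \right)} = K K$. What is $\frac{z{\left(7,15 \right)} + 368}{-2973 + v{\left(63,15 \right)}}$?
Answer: $- \frac{139}{970} \approx -0.1433$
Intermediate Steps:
$z{\left(K,V \right)} = K^{2}$
$\frac{z{\left(7,15 \right)} + 368}{-2973 + v{\left(63,15 \right)}} = \frac{7^{2} + 368}{-2973 + 63} = \frac{49 + 368}{-2910} = 417 \left(- \frac{1}{2910}\right) = - \frac{139}{970}$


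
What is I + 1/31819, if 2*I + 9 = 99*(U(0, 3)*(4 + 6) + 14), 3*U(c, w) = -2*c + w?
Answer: 75315575/63638 ≈ 1183.5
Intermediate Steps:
U(c, w) = -2*c/3 + w/3 (U(c, w) = (-2*c + w)/3 = (w - 2*c)/3 = -2*c/3 + w/3)
I = 2367/2 (I = -9/2 + (99*((-⅔*0 + (⅓)*3)*(4 + 6) + 14))/2 = -9/2 + (99*((0 + 1)*10 + 14))/2 = -9/2 + (99*(1*10 + 14))/2 = -9/2 + (99*(10 + 14))/2 = -9/2 + (99*24)/2 = -9/2 + (½)*2376 = -9/2 + 1188 = 2367/2 ≈ 1183.5)
I + 1/31819 = 2367/2 + 1/31819 = 75315575/63638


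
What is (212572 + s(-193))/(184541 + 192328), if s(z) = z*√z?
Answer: 212572/376869 - 193*I*√193/376869 ≈ 0.56405 - 0.0071145*I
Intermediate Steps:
s(z) = z^(3/2)
(212572 + s(-193))/(184541 + 192328) = (212572 + (-193)^(3/2))/(184541 + 192328) = (212572 - 193*I*√193)/376869 = (212572 - 193*I*√193)*(1/376869) = 212572/376869 - 193*I*√193/376869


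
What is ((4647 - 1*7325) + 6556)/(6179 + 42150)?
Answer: 3878/48329 ≈ 0.080242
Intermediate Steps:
((4647 - 1*7325) + 6556)/(6179 + 42150) = ((4647 - 7325) + 6556)/48329 = (-2678 + 6556)*(1/48329) = 3878*(1/48329) = 3878/48329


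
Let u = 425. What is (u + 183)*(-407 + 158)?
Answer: -151392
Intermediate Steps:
(u + 183)*(-407 + 158) = (425 + 183)*(-407 + 158) = 608*(-249) = -151392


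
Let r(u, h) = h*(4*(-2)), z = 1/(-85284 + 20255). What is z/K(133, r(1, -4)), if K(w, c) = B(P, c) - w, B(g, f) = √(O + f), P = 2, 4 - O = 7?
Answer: 133/1148412140 + √29/1148412140 ≈ 1.2050e-7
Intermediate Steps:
O = -3 (O = 4 - 1*7 = 4 - 7 = -3)
z = -1/65029 (z = 1/(-65029) = -1/65029 ≈ -1.5378e-5)
r(u, h) = -8*h (r(u, h) = h*(-8) = -8*h)
B(g, f) = √(-3 + f)
K(w, c) = √(-3 + c) - w
z/K(133, r(1, -4)) = -1/(65029*(√(-3 - 8*(-4)) - 1*133)) = -1/(65029*(√(-3 + 32) - 133)) = -1/(65029*(√29 - 133)) = -1/(65029*(-133 + √29))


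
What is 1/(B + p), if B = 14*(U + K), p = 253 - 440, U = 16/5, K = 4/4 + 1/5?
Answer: -5/627 ≈ -0.0079745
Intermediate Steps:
K = 6/5 (K = 4*(1/4) + 1*(1/5) = 1 + 1/5 = 6/5 ≈ 1.2000)
U = 16/5 (U = 16*(1/5) = 16/5 ≈ 3.2000)
p = -187
B = 308/5 (B = 14*(16/5 + 6/5) = 14*(22/5) = 308/5 ≈ 61.600)
1/(B + p) = 1/(308/5 - 187) = 1/(-627/5) = -5/627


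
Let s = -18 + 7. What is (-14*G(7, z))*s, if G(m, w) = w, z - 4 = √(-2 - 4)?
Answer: 616 + 154*I*√6 ≈ 616.0 + 377.22*I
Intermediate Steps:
z = 4 + I*√6 (z = 4 + √(-2 - 4) = 4 + √(-6) = 4 + I*√6 ≈ 4.0 + 2.4495*I)
s = -11
(-14*G(7, z))*s = -14*(4 + I*√6)*(-11) = (-56 - 14*I*√6)*(-11) = 616 + 154*I*√6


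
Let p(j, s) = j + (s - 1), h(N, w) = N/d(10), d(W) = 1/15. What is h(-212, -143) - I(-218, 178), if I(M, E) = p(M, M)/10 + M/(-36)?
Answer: -141406/45 ≈ -3142.4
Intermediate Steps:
d(W) = 1/15
h(N, w) = 15*N (h(N, w) = N/(1/15) = N*15 = 15*N)
p(j, s) = -1 + j + s (p(j, s) = j + (-1 + s) = -1 + j + s)
I(M, E) = -⅒ + 31*M/180 (I(M, E) = (-1 + M + M)/10 + M/(-36) = (-1 + 2*M)*(⅒) + M*(-1/36) = (-⅒ + M/5) - M/36 = -⅒ + 31*M/180)
h(-212, -143) - I(-218, 178) = 15*(-212) - (-⅒ + (31/180)*(-218)) = -3180 - (-⅒ - 3379/90) = -3180 - 1*(-1694/45) = -3180 + 1694/45 = -141406/45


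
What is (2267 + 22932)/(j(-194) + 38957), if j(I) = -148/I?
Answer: 2444303/3778903 ≈ 0.64683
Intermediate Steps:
(2267 + 22932)/(j(-194) + 38957) = (2267 + 22932)/(-148/(-194) + 38957) = 25199/(-148*(-1/194) + 38957) = 25199/(74/97 + 38957) = 25199/(3778903/97) = 25199*(97/3778903) = 2444303/3778903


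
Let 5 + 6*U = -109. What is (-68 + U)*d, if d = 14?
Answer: -1218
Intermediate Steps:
U = -19 (U = -⅚ + (⅙)*(-109) = -⅚ - 109/6 = -19)
(-68 + U)*d = (-68 - 19)*14 = -87*14 = -1218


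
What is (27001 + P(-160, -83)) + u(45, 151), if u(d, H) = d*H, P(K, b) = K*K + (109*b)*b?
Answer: 810297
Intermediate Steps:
P(K, b) = K**2 + 109*b**2
u(d, H) = H*d
(27001 + P(-160, -83)) + u(45, 151) = (27001 + ((-160)**2 + 109*(-83)**2)) + 151*45 = (27001 + (25600 + 109*6889)) + 6795 = (27001 + (25600 + 750901)) + 6795 = (27001 + 776501) + 6795 = 803502 + 6795 = 810297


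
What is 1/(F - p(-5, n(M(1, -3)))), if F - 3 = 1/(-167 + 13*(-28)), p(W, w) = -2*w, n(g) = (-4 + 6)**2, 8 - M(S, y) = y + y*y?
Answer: 531/5840 ≈ 0.090925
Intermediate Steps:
M(S, y) = 8 - y - y**2 (M(S, y) = 8 - (y + y*y) = 8 - (y + y**2) = 8 + (-y - y**2) = 8 - y - y**2)
n(g) = 4 (n(g) = 2**2 = 4)
F = 1592/531 (F = 3 + 1/(-167 + 13*(-28)) = 3 + 1/(-167 - 364) = 3 + 1/(-531) = 3 - 1/531 = 1592/531 ≈ 2.9981)
1/(F - p(-5, n(M(1, -3)))) = 1/(1592/531 - (-2)*4) = 1/(1592/531 - 1*(-8)) = 1/(1592/531 + 8) = 1/(5840/531) = 531/5840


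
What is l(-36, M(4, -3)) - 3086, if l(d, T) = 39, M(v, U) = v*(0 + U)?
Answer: -3047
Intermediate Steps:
M(v, U) = U*v (M(v, U) = v*U = U*v)
l(-36, M(4, -3)) - 3086 = 39 - 3086 = -3047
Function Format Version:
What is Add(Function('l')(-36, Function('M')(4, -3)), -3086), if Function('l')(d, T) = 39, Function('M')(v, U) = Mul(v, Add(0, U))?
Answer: -3047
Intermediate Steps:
Function('M')(v, U) = Mul(U, v) (Function('M')(v, U) = Mul(v, U) = Mul(U, v))
Add(Function('l')(-36, Function('M')(4, -3)), -3086) = Add(39, -3086) = -3047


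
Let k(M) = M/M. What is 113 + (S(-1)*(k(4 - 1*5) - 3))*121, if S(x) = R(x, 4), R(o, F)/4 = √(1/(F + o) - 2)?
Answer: 113 - 968*I*√15/3 ≈ 113.0 - 1249.7*I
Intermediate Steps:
R(o, F) = 4*√(-2 + 1/(F + o)) (R(o, F) = 4*√(1/(F + o) - 2) = 4*√(-2 + 1/(F + o)))
S(x) = 4*√((-7 - 2*x)/(4 + x)) (S(x) = 4*√((1 - 2*4 - 2*x)/(4 + x)) = 4*√((1 - 8 - 2*x)/(4 + x)) = 4*√((-7 - 2*x)/(4 + x)))
k(M) = 1
113 + (S(-1)*(k(4 - 1*5) - 3))*121 = 113 + ((4*√((-7 - 2*(-1))/(4 - 1)))*(1 - 3))*121 = 113 + ((4*√((-7 + 2)/3))*(-2))*121 = 113 + ((4*√((⅓)*(-5)))*(-2))*121 = 113 + ((4*√(-5/3))*(-2))*121 = 113 + ((4*(I*√15/3))*(-2))*121 = 113 + ((4*I*√15/3)*(-2))*121 = 113 - 8*I*√15/3*121 = 113 - 968*I*√15/3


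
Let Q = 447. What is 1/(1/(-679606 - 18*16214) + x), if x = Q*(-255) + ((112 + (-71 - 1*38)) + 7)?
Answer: -971458/110721925551 ≈ -8.7739e-6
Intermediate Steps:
x = -113975 (x = 447*(-255) + ((112 + (-71 - 1*38)) + 7) = -113985 + ((112 + (-71 - 38)) + 7) = -113985 + ((112 - 109) + 7) = -113985 + (3 + 7) = -113985 + 10 = -113975)
1/(1/(-679606 - 18*16214) + x) = 1/(1/(-679606 - 18*16214) - 113975) = 1/(1/(-679606 - 291852) - 113975) = 1/(1/(-971458) - 113975) = 1/(-1/971458 - 113975) = 1/(-110721925551/971458) = -971458/110721925551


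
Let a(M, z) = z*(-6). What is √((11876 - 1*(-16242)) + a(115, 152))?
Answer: √27206 ≈ 164.94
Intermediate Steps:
a(M, z) = -6*z
√((11876 - 1*(-16242)) + a(115, 152)) = √((11876 - 1*(-16242)) - 6*152) = √((11876 + 16242) - 912) = √(28118 - 912) = √27206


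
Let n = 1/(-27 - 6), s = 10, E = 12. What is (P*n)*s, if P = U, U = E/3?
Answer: -40/33 ≈ -1.2121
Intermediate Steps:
U = 4 (U = 12/3 = 12*(⅓) = 4)
n = -1/33 (n = 1/(-33) = -1/33 ≈ -0.030303)
P = 4
(P*n)*s = (4*(-1/33))*10 = -4/33*10 = -40/33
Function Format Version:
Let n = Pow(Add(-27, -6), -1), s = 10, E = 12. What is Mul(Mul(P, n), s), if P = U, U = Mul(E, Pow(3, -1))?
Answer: Rational(-40, 33) ≈ -1.2121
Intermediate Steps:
U = 4 (U = Mul(12, Pow(3, -1)) = Mul(12, Rational(1, 3)) = 4)
n = Rational(-1, 33) (n = Pow(-33, -1) = Rational(-1, 33) ≈ -0.030303)
P = 4
Mul(Mul(P, n), s) = Mul(Mul(4, Rational(-1, 33)), 10) = Mul(Rational(-4, 33), 10) = Rational(-40, 33)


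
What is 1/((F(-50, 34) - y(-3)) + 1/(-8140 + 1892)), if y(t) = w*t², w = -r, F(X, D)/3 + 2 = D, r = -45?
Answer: -6248/1930633 ≈ -0.0032362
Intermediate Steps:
F(X, D) = -6 + 3*D
w = 45 (w = -1*(-45) = 45)
y(t) = 45*t²
1/((F(-50, 34) - y(-3)) + 1/(-8140 + 1892)) = 1/(((-6 + 3*34) - 45*(-3)²) + 1/(-8140 + 1892)) = 1/(((-6 + 102) - 45*9) + 1/(-6248)) = 1/((96 - 1*405) - 1/6248) = 1/((96 - 405) - 1/6248) = 1/(-309 - 1/6248) = 1/(-1930633/6248) = -6248/1930633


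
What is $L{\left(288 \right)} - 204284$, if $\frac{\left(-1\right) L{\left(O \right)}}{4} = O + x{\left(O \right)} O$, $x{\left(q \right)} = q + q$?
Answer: $-868988$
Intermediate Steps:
$x{\left(q \right)} = 2 q$
$L{\left(O \right)} = - 8 O^{2} - 4 O$ ($L{\left(O \right)} = - 4 \left(O + 2 O O\right) = - 4 \left(O + 2 O^{2}\right) = - 8 O^{2} - 4 O$)
$L{\left(288 \right)} - 204284 = \left(-4\right) 288 \left(1 + 2 \cdot 288\right) - 204284 = \left(-4\right) 288 \left(1 + 576\right) - 204284 = \left(-4\right) 288 \cdot 577 - 204284 = -664704 - 204284 = -868988$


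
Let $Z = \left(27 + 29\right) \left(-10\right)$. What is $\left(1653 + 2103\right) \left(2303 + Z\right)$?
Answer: $6546708$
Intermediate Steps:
$Z = -560$ ($Z = 56 \left(-10\right) = -560$)
$\left(1653 + 2103\right) \left(2303 + Z\right) = \left(1653 + 2103\right) \left(2303 - 560\right) = 3756 \cdot 1743 = 6546708$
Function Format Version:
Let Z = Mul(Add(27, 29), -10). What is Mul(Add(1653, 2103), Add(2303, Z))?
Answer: 6546708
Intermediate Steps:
Z = -560 (Z = Mul(56, -10) = -560)
Mul(Add(1653, 2103), Add(2303, Z)) = Mul(Add(1653, 2103), Add(2303, -560)) = Mul(3756, 1743) = 6546708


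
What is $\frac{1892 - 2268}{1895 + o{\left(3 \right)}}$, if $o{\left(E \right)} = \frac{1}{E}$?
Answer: $- \frac{564}{2843} \approx -0.19838$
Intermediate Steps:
$\frac{1892 - 2268}{1895 + o{\left(3 \right)}} = \frac{1892 - 2268}{1895 + \frac{1}{3}} = - \frac{376}{1895 + \frac{1}{3}} = - \frac{376}{\frac{5686}{3}} = \left(-376\right) \frac{3}{5686} = - \frac{564}{2843}$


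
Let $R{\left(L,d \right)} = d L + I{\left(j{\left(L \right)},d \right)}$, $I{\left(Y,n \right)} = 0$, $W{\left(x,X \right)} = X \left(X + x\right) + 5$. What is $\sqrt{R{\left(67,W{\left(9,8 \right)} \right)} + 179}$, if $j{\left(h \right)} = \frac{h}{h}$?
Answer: $\sqrt{9626} \approx 98.112$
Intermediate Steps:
$j{\left(h \right)} = 1$
$W{\left(x,X \right)} = 5 + X \left(X + x\right)$
$R{\left(L,d \right)} = L d$ ($R{\left(L,d \right)} = d L + 0 = L d + 0 = L d$)
$\sqrt{R{\left(67,W{\left(9,8 \right)} \right)} + 179} = \sqrt{67 \left(5 + 8^{2} + 8 \cdot 9\right) + 179} = \sqrt{67 \left(5 + 64 + 72\right) + 179} = \sqrt{67 \cdot 141 + 179} = \sqrt{9447 + 179} = \sqrt{9626}$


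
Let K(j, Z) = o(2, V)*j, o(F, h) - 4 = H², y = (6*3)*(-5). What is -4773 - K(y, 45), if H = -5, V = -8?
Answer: -2163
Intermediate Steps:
y = -90 (y = 18*(-5) = -90)
o(F, h) = 29 (o(F, h) = 4 + (-5)² = 4 + 25 = 29)
K(j, Z) = 29*j
-4773 - K(y, 45) = -4773 - 29*(-90) = -4773 - 1*(-2610) = -4773 + 2610 = -2163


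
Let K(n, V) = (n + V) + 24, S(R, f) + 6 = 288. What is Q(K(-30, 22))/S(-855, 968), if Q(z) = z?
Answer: 8/141 ≈ 0.056738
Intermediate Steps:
S(R, f) = 282 (S(R, f) = -6 + 288 = 282)
K(n, V) = 24 + V + n (K(n, V) = (V + n) + 24 = 24 + V + n)
Q(K(-30, 22))/S(-855, 968) = (24 + 22 - 30)/282 = 16*(1/282) = 8/141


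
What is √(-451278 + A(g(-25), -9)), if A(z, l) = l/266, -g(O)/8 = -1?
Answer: 3*I*√3547847618/266 ≈ 671.77*I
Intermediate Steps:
g(O) = 8 (g(O) = -8*(-1) = 8)
A(z, l) = l/266 (A(z, l) = l*(1/266) = l/266)
√(-451278 + A(g(-25), -9)) = √(-451278 + (1/266)*(-9)) = √(-451278 - 9/266) = √(-120039957/266) = 3*I*√3547847618/266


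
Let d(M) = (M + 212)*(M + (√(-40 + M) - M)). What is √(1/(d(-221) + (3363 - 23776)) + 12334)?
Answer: √3*√((83924647 + 111006*I*√29)/(20413 + 27*I*√29)) ≈ 111.06 + 1.5709e-9*I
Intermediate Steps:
d(M) = √(-40 + M)*(212 + M) (d(M) = (212 + M)*√(-40 + M) = √(-40 + M)*(212 + M))
√(1/(d(-221) + (3363 - 23776)) + 12334) = √(1/(√(-40 - 221)*(212 - 221) + (3363 - 23776)) + 12334) = √(1/(√(-261)*(-9) - 20413) + 12334) = √(1/((3*I*√29)*(-9) - 20413) + 12334) = √(1/(-27*I*√29 - 20413) + 12334) = √(1/(-20413 - 27*I*√29) + 12334) = √(12334 + 1/(-20413 - 27*I*√29))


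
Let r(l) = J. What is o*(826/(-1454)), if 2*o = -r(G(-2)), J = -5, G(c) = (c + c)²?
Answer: -2065/1454 ≈ -1.4202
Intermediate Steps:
G(c) = 4*c² (G(c) = (2*c)² = 4*c²)
r(l) = -5
o = 5/2 (o = (-1*(-5))/2 = (½)*5 = 5/2 ≈ 2.5000)
o*(826/(-1454)) = 5*(826/(-1454))/2 = 5*(826*(-1/1454))/2 = (5/2)*(-413/727) = -2065/1454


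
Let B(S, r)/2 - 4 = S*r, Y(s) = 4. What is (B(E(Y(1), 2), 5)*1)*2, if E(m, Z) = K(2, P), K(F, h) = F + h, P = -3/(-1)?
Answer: 116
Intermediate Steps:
P = 3 (P = -3*(-1) = 3)
E(m, Z) = 5 (E(m, Z) = 2 + 3 = 5)
B(S, r) = 8 + 2*S*r (B(S, r) = 8 + 2*(S*r) = 8 + 2*S*r)
(B(E(Y(1), 2), 5)*1)*2 = ((8 + 2*5*5)*1)*2 = ((8 + 50)*1)*2 = (58*1)*2 = 58*2 = 116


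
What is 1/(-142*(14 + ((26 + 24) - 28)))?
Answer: -1/5112 ≈ -0.00019562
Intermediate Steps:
1/(-142*(14 + ((26 + 24) - 28))) = 1/(-142*(14 + (50 - 28))) = 1/(-142*(14 + 22)) = 1/(-142*36) = 1/(-5112) = -1/5112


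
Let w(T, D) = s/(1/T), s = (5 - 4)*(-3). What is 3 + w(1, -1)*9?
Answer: -24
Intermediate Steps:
s = -3 (s = 1*(-3) = -3)
w(T, D) = -3*T
3 + w(1, -1)*9 = 3 - 3*1*9 = 3 - 3*9 = 3 - 27 = -24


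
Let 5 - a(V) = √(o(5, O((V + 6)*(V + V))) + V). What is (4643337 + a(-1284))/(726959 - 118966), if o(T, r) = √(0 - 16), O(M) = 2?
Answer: 4643342/607993 - 2*√(-321 + I)/607993 ≈ 7.6372 - 5.8937e-5*I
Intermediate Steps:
o(T, r) = 4*I (o(T, r) = √(-16) = 4*I)
a(V) = 5 - √(V + 4*I) (a(V) = 5 - √(4*I + V) = 5 - √(V + 4*I))
(4643337 + a(-1284))/(726959 - 118966) = (4643337 + (5 - √(-1284 + 4*I)))/(726959 - 118966) = (4643342 - √(-1284 + 4*I))/607993 = (4643342 - √(-1284 + 4*I))*(1/607993) = 4643342/607993 - √(-1284 + 4*I)/607993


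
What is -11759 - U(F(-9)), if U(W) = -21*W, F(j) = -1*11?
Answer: -11990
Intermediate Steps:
F(j) = -11
-11759 - U(F(-9)) = -11759 - (-21)*(-11) = -11759 - 1*231 = -11759 - 231 = -11990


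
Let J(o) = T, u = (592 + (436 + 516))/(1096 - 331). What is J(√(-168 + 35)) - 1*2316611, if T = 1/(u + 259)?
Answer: -462578567104/199679 ≈ -2.3166e+6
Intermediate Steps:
u = 1544/765 (u = (592 + 952)/765 = 1544*(1/765) = 1544/765 ≈ 2.0183)
T = 765/199679 (T = 1/(1544/765 + 259) = 1/(199679/765) = 765/199679 ≈ 0.0038311)
J(o) = 765/199679
J(√(-168 + 35)) - 1*2316611 = 765/199679 - 1*2316611 = 765/199679 - 2316611 = -462578567104/199679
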